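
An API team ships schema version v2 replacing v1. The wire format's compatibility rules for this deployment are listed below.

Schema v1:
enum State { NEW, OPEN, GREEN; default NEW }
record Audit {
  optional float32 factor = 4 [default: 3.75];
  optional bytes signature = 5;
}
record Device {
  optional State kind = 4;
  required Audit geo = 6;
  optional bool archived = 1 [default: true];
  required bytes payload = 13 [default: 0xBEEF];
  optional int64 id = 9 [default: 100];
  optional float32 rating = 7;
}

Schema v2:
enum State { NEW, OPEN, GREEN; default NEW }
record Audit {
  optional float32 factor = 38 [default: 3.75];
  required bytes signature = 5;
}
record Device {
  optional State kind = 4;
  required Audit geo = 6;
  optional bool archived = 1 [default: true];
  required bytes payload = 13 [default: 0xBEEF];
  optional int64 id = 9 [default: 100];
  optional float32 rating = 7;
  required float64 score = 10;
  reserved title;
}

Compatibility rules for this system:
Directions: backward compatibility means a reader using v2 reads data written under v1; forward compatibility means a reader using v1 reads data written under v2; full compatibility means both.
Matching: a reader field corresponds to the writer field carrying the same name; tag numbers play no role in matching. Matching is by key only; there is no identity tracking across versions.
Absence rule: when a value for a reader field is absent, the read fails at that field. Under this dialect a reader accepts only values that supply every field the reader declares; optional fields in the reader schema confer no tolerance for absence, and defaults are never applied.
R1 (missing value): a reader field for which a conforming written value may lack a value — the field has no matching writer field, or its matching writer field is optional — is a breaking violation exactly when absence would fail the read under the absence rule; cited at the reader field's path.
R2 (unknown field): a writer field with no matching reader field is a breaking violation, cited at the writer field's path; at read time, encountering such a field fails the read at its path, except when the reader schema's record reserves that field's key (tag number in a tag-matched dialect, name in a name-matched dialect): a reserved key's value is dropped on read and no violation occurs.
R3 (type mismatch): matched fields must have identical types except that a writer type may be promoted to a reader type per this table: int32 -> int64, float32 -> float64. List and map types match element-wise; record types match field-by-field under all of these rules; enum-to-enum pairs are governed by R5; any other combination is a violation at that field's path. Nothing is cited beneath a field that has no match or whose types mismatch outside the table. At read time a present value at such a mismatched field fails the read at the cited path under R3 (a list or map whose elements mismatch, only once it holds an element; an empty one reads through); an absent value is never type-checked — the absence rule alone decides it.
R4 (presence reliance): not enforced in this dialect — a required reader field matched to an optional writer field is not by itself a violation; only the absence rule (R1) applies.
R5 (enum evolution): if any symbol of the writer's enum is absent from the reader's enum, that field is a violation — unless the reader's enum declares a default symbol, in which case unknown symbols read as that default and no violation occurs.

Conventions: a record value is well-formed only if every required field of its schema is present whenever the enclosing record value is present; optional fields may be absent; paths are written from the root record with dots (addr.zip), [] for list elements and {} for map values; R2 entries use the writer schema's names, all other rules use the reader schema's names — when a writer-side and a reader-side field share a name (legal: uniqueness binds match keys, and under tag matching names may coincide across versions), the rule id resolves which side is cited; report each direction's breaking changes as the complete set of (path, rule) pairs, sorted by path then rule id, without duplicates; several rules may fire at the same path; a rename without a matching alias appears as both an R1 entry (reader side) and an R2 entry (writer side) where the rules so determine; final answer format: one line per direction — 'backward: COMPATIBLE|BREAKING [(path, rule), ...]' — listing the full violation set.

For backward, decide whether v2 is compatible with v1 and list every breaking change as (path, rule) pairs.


in Device below, arrows point writer -> reader
backward for Device (reader v2, writer v1):
  kind: State -> State, writer optional; from kind
  geo: Audit -> Audit, writer required; from geo
  archived: bool -> bool, writer optional; from archived
  payload: bytes -> bytes, writer required; from payload
  id: int64 -> int64, writer optional; from id
  rating: float32 -> float32, writer optional; from rating
  no writer field matches reader score
  geo.factor: float32 -> float32, writer optional; from geo.factor
  geo.signature: bytes -> bytes, writer optional; from geo.signature
  R1 fires at archived
  R1 fires at geo.factor
  R1 fires at geo.signature
  R1 fires at id
  R1 fires at kind
  R1 fires at rating
  R1 fires at score
  => backward: BREAKING (7)
ruling out the remaining Device differences:
  field factor in record Audit: tag 4 changed to 38 -> triggers nothing under Device's printed rules — same verdict
  field signature in record Audit: optional changed to required -> matters only for Device's forward compatibility — outside the asked direction

backward: BREAKING [(archived, R1), (geo.factor, R1), (geo.signature, R1), (id, R1), (kind, R1), (rating, R1), (score, R1)]


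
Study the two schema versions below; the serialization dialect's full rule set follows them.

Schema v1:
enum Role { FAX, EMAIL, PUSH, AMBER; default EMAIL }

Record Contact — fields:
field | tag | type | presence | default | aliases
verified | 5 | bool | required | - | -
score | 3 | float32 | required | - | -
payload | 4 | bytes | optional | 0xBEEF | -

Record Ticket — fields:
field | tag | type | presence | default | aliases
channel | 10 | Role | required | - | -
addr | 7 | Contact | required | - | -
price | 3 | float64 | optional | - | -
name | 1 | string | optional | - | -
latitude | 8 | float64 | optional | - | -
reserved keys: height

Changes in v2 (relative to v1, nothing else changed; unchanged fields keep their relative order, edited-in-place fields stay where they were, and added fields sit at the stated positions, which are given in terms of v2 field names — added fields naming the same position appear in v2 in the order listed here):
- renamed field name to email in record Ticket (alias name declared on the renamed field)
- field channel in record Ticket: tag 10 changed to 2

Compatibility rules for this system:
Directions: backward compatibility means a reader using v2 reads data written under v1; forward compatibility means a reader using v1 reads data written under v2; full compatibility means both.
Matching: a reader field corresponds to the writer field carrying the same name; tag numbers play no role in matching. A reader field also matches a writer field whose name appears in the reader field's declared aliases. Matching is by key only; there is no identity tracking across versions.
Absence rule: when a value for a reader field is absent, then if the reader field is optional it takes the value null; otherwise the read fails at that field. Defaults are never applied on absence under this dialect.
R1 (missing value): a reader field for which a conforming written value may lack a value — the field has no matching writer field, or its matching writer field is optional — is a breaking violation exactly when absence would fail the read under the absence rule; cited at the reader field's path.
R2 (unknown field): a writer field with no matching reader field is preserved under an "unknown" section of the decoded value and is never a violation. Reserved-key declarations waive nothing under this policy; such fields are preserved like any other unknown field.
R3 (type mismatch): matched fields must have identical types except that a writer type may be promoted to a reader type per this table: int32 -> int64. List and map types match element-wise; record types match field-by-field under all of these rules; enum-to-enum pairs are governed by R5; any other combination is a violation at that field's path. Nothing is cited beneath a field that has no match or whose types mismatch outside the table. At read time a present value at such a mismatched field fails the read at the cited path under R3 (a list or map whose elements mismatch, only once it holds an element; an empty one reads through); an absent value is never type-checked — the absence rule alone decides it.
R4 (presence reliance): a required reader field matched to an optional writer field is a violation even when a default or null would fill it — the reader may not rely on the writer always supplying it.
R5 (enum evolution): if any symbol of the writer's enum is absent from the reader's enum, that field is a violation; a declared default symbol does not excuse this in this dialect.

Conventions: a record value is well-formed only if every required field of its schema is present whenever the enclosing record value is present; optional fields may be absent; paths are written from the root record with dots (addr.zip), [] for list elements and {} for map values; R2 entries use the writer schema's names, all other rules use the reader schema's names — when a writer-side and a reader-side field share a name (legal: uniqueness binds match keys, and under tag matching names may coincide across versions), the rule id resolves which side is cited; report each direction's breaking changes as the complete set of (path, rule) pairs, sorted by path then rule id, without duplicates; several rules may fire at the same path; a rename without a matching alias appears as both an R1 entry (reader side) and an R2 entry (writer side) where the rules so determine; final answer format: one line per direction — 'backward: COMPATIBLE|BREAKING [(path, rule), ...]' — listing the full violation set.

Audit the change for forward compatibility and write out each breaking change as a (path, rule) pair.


the writer's type comes first in each Ticket pair
forward on Ticket — v1 reading data written by v2:
  Role -> Role, writer required: channel aligns to channel
  Contact -> Contact, writer required: addr aligns to addr
  float64 -> float64, writer optional: price aligns to price
  name: no writer match
  float64 -> float64, writer optional: latitude aligns to latitude
  leftover writer field: email
  bool -> bool, writer required: addr.verified aligns to addr.verified
  float32 -> float32, writer required: addr.score aligns to addr.score
  bytes -> bytes, writer optional: addr.payload aligns to addr.payload
  => forward verdict for Ticket: COMPATIBLE, no violations
the other Ticket changes do not affect what is asked:
  renamed field name to email in record Ticket (alias name declared on the renamed field) -> no rule fires on it in Ticket's dialect; the asked verdict holds
  field channel in record Ticket: tag 10 changed to 2 -> no rule fires on it in Ticket's dialect; the asked verdict holds

forward: COMPATIBLE []


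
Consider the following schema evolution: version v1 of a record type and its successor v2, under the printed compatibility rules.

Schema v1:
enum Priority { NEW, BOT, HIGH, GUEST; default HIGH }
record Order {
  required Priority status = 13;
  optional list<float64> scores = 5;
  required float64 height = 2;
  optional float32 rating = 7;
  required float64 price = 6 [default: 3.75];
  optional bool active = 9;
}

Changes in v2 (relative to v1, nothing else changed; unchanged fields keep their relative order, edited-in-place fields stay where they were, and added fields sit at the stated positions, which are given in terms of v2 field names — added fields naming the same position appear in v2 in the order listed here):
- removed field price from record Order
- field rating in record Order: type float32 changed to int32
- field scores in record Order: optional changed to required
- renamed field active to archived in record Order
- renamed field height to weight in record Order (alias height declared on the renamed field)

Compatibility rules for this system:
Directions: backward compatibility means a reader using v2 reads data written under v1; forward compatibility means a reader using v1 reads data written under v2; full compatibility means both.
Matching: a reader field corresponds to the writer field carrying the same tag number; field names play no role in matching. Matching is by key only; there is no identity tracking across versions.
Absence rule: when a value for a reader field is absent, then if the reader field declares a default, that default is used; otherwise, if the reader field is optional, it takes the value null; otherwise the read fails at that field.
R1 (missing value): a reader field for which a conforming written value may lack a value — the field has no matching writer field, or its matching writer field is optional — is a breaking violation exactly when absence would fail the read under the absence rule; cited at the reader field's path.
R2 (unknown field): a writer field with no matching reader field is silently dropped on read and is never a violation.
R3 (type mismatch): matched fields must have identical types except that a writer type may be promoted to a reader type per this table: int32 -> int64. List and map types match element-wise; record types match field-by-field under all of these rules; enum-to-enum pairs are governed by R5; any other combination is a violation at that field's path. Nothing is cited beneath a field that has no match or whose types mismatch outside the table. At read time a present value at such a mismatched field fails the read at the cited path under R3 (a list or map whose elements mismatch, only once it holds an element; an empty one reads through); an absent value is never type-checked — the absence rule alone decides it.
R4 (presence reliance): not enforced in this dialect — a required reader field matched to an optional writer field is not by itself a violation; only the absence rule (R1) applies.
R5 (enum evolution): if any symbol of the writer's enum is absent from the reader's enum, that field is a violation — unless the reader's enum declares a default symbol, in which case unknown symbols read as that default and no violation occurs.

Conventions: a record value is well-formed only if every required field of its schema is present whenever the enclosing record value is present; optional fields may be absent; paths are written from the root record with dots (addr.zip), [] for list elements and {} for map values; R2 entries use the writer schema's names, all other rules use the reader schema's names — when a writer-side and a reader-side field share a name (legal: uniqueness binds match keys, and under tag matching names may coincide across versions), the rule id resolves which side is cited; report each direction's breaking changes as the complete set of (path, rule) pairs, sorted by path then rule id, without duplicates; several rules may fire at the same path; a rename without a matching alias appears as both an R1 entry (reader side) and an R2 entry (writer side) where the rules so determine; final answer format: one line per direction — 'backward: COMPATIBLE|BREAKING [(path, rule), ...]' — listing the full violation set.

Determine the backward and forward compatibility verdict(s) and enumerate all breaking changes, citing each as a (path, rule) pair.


in Order below, arrows point writer -> reader
backward for Order (reader v2, writer v1):
  status: Priority -> Priority, writer required; from status
  scores: list<float64> -> list<float64>, writer optional; from scores
  weight: float64 -> float64, writer required; from height
  rating: float32 -> int32, writer optional; from rating
  archived: bool -> bool, writer optional; from active
  price (writer side), unknown to reader
  R3 fires at rating
  R1 fires at scores
  => 2 violation(s): backward is BREAKING for Order
forward for Order (reader v1, writer v2):
  status: Priority -> Priority, writer required; from status
  scores: list<float64> -> list<float64>, writer required; from scores
  height: float64 -> float64, writer required; from weight
  rating: int32 -> float32, writer optional; from rating
  price: no writer-side match
  active: bool -> bool, writer optional; from archived
  R3 fires at rating
  => 1 violation(s): forward is BREAKING for Order

backward: BREAKING [(rating, R3), (scores, R1)]; forward: BREAKING [(rating, R3)]


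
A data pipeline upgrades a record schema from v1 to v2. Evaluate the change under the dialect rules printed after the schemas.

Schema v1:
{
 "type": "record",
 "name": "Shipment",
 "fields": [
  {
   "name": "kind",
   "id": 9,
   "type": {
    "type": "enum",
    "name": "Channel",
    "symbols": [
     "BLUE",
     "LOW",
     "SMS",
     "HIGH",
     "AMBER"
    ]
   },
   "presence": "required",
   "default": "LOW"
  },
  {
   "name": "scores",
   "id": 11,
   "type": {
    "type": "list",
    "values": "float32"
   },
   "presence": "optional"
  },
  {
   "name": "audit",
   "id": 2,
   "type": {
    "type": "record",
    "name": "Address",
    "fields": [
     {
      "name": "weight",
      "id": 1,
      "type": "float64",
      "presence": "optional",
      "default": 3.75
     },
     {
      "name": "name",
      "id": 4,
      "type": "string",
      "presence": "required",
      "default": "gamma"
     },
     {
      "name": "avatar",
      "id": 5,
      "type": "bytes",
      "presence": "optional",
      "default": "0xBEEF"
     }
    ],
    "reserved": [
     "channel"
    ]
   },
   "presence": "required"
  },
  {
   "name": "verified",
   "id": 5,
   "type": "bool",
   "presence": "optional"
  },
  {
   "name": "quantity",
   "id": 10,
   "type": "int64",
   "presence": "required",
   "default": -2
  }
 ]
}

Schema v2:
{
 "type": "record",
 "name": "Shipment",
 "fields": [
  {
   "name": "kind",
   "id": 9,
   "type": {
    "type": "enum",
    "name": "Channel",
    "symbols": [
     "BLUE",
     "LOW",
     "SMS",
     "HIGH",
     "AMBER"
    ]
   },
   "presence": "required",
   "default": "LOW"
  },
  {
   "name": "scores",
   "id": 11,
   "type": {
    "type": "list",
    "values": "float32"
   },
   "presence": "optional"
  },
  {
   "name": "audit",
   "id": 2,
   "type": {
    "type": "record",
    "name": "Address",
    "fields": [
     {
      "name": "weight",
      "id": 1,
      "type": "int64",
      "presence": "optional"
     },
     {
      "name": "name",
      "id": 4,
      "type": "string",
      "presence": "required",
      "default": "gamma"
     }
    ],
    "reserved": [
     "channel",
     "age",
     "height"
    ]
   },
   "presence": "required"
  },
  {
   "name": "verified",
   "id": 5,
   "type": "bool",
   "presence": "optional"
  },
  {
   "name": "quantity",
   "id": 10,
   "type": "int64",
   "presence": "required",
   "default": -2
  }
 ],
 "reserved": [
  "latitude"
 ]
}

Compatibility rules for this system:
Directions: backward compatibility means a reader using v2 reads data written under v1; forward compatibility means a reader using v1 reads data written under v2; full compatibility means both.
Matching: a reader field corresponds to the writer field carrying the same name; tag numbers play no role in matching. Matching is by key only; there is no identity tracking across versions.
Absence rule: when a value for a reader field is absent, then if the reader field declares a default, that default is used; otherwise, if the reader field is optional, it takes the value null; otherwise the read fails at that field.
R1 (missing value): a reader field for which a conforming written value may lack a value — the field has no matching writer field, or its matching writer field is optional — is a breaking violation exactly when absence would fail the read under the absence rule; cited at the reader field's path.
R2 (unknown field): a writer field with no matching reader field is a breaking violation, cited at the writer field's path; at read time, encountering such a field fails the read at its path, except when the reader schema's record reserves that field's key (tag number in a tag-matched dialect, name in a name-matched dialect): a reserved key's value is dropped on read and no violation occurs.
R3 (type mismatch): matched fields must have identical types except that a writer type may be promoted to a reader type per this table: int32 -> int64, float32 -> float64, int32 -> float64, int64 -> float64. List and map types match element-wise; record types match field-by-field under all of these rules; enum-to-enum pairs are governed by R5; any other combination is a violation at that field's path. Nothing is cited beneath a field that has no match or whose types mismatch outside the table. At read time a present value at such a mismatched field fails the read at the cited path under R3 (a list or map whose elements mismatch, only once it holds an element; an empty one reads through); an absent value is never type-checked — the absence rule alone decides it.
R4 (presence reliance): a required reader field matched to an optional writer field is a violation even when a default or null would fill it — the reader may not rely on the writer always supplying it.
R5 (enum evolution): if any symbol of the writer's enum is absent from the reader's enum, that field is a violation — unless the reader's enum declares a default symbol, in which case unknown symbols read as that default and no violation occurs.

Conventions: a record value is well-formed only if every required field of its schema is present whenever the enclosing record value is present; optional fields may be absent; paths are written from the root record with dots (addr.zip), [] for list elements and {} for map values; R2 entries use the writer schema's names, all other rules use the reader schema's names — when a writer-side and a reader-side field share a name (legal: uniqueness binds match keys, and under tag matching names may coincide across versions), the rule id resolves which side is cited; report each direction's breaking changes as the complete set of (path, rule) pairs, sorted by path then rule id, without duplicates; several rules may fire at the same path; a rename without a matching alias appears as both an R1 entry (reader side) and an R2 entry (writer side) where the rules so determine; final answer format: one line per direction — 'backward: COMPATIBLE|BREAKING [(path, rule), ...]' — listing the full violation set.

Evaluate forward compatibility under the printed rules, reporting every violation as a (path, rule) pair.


the writer's type comes first in each Shipment pair
checking forward for Shipment: reader v1 against writer v2:
  kind: paired with writer kind (Channel -> Channel; writer required)
  scores: paired with writer scores (list<float32> -> list<float32>; writer optional)
  audit: paired with writer audit (Address -> Address; writer required)
  verified: paired with writer verified (bool -> bool; writer optional)
  quantity: paired with writer quantity (int64 -> int64; writer required)
  audit.weight: paired with writer audit.weight (int64 -> float64; writer optional)
  audit.name: paired with writer audit.name (string -> string; writer required)
  no writer field matches reader audit.avatar
  nothing fires on Shipment: forward is COMPATIBLE
checking off the Shipment differences that do not matter here:
  removed field avatar from record Address -> affects backward compatibility only, which is not asked
  field weight in record Address: type float64 changed to int64 (its default is dropped) -> affects backward compatibility only, which is not asked

forward: COMPATIBLE []


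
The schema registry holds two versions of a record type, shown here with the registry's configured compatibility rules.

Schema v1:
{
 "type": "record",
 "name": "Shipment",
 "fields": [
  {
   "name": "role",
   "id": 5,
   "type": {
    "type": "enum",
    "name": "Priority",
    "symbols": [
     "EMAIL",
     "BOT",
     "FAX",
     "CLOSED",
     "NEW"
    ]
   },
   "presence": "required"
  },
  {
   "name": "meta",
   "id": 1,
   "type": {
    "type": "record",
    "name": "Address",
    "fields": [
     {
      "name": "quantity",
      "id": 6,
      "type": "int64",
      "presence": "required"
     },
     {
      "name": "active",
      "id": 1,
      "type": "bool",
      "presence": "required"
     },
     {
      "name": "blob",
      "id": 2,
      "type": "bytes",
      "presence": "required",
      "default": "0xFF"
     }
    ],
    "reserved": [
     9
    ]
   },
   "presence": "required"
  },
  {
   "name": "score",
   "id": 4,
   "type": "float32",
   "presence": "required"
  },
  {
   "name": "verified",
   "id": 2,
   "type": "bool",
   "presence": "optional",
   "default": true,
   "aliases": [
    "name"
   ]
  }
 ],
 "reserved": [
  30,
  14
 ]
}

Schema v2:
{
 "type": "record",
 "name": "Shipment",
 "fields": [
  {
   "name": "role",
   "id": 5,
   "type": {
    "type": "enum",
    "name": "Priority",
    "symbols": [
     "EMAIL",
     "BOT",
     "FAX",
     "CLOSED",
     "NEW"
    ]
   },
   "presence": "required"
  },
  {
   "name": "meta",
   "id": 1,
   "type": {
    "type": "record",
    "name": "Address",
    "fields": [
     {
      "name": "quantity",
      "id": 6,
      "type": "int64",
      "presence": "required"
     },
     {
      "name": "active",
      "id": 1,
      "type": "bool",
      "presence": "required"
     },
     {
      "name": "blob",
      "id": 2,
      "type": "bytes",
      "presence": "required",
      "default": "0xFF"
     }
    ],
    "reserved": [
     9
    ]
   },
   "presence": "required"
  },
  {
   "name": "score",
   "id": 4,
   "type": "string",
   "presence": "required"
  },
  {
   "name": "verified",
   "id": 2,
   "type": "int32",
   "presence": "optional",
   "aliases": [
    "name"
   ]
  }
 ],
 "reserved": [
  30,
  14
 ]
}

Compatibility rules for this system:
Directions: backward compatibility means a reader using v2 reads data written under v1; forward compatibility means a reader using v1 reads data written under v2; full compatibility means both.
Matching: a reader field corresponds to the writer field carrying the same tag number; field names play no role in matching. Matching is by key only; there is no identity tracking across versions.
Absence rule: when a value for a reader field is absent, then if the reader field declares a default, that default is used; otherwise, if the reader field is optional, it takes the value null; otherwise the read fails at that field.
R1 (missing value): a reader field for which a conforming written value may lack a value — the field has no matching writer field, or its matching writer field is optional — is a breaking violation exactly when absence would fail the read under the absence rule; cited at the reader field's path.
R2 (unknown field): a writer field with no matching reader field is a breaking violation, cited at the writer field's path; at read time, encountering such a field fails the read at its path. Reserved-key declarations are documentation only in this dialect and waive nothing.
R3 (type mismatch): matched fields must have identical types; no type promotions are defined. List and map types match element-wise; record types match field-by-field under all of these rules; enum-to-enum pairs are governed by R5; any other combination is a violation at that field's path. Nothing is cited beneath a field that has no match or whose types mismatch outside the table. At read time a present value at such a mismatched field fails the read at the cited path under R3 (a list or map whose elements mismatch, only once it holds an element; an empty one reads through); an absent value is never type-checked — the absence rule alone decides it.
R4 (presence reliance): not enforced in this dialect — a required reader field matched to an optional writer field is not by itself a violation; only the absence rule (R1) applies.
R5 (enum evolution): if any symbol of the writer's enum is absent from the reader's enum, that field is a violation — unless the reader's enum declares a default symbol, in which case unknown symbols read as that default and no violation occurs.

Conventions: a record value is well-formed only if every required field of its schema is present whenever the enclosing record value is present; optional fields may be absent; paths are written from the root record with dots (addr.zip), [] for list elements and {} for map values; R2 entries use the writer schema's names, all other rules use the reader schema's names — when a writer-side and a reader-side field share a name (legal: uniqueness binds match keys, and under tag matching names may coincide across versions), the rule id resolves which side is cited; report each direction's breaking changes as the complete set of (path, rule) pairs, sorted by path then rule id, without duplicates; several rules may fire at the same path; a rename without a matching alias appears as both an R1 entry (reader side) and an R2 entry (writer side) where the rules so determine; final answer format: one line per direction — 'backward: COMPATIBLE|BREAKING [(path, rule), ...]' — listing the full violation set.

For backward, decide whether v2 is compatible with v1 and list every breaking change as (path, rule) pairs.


each type pair in Shipment: writer, then reader
backward on Shipment — v2 reading data written by v1:
  role <- role (Priority -> Priority, writer required)
  meta <- meta (Address -> Address, writer required)
  score <- score (float32 -> string, writer required)
  verified <- verified (bool -> int32, writer optional)
  meta.quantity <- meta.quantity (int64 -> int64, writer required)
  meta.active <- meta.active (bool -> bool, writer required)
  meta.blob <- meta.blob (bytes -> bytes, writer required)
  rule R3 violated at score
  rule R3 violated at verified
  => 2 violation(s): backward is BREAKING for Shipment

backward: BREAKING [(score, R3), (verified, R3)]


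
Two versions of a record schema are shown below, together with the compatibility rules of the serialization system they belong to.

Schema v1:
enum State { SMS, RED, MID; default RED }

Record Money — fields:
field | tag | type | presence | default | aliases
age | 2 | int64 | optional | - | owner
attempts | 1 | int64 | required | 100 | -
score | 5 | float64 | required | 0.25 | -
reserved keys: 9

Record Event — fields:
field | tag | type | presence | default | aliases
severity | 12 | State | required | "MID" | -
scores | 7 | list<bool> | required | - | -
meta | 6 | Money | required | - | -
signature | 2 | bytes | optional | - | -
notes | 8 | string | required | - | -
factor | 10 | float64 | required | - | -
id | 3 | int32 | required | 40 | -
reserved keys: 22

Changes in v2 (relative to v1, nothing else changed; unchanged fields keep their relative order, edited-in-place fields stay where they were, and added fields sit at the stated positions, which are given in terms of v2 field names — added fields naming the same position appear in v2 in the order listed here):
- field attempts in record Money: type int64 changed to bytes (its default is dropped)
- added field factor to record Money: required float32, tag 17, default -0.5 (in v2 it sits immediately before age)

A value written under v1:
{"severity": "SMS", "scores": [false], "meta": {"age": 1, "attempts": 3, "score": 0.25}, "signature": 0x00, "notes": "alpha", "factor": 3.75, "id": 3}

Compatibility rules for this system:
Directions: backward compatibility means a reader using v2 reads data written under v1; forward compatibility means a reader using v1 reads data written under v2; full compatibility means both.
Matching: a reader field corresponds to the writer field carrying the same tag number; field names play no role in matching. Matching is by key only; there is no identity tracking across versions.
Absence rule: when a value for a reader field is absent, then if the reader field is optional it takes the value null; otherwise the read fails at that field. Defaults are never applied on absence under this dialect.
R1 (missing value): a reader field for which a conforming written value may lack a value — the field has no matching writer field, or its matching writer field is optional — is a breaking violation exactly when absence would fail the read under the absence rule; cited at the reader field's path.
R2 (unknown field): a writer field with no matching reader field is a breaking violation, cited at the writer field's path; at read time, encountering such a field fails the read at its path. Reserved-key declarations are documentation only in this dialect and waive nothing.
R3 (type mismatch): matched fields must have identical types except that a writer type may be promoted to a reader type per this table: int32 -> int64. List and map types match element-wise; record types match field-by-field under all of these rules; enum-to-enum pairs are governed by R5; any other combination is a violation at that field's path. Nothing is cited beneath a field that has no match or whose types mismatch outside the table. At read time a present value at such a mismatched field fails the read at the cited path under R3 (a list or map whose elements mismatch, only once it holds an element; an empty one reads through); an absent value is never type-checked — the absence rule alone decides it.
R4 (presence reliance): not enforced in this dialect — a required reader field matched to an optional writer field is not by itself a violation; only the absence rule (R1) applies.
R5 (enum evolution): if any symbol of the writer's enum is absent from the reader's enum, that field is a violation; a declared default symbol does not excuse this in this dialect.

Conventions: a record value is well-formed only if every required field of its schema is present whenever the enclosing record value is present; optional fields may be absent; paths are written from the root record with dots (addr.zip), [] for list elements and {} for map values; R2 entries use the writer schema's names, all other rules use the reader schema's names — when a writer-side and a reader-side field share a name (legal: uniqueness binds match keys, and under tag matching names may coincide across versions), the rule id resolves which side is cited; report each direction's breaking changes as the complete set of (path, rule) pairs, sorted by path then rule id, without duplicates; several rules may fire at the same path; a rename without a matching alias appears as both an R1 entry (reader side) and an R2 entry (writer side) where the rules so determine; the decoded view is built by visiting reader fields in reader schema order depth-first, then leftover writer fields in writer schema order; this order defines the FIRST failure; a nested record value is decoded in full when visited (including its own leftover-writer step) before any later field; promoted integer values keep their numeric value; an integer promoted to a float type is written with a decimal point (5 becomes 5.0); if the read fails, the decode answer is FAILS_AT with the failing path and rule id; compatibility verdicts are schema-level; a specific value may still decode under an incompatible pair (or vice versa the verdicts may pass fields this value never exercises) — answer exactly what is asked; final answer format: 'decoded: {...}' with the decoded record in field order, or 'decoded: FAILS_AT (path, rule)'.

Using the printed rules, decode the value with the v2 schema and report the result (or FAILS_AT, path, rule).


each type pair in Event: writer, then reader
decode (reader v2):
  severity := "SMS"
  scores := [false]
  read fails at meta.factor under R1 (no fill)
  => FAILS_AT (meta.factor, R1)
the rest of the Event diff is inert for this question:
  field attempts in record Money: type int64 changed to bytes (its default is dropped) -> changes Event's schema-level verdicts only — the decode of this value is the same

decoded: FAILS_AT (meta.factor, R1)


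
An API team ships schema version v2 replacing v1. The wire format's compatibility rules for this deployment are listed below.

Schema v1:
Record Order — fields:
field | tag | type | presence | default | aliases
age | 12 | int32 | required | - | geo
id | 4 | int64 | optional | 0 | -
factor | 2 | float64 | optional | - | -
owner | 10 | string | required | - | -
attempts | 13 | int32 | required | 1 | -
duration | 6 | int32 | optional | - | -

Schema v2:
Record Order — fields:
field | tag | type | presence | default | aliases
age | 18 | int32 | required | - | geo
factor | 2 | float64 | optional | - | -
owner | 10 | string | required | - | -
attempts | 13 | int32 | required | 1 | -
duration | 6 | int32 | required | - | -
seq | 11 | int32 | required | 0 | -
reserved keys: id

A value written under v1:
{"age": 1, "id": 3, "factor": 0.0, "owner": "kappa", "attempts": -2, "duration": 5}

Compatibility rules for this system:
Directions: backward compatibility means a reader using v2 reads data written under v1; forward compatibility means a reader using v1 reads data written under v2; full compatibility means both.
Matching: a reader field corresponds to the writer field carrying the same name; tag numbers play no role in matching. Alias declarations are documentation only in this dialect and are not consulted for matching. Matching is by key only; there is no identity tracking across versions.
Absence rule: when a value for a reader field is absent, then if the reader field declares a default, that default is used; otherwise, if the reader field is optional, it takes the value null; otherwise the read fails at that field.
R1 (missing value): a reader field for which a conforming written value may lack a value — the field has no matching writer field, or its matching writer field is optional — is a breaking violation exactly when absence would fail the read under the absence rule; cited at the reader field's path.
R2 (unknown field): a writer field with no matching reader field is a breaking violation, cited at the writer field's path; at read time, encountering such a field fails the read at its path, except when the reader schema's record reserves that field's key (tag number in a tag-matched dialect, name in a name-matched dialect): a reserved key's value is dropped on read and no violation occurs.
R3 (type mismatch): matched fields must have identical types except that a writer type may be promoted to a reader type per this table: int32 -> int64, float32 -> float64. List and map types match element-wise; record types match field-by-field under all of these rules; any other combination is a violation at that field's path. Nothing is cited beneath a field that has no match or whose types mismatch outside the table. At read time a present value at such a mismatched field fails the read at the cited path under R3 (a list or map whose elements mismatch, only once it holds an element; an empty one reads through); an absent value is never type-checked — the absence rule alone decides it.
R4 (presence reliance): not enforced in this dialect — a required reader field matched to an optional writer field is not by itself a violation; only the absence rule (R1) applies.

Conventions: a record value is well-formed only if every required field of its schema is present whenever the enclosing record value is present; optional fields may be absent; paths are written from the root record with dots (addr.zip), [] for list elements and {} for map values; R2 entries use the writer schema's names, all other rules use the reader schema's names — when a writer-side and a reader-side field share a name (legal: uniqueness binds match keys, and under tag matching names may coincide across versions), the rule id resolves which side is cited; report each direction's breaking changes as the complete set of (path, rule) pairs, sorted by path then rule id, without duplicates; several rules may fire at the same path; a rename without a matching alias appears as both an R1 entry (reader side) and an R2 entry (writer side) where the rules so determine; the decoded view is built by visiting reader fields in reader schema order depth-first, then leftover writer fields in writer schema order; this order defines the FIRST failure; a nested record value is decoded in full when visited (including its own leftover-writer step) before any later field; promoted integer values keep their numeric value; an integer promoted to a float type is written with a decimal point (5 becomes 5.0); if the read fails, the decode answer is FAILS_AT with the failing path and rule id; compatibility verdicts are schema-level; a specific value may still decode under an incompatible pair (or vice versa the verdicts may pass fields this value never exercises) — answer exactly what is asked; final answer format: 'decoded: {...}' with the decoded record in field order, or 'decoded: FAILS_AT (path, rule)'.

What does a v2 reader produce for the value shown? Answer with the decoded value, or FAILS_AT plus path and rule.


decoded: {"age": 1, "factor": 0.0, "owner": "kappa", "attempts": -2, "duration": 5, "seq": 0}

in Order below, arrows point writer -> reader
decoding the Order value with the v2 reader:
  age := 1
  factor := 0.0
  owner := "kappa"
  attempts := -2
  duration := 5
  seq := 0 (no value, default fills)
  writer id: reserved -> dropped
  => decoded: {"age": 1, "factor": 0.0, "owner": "kappa", "attempts": -2, "duration": 5, "seq": 0}
diffs on Order not affecting the asked answer:
  field duration in record Order: optional changed to required -> shifts the Order verdicts, not this decode
  field age in record Order: tag 12 changed to 18 -> no rule fires on it and the decoded Order view is identical with or without it
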